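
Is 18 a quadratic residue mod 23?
By Euler's criterion: 18^{11} ≡ 1 (mod 23). Since this equals 1, 18 is a QR.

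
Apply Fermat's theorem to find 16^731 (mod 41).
By Fermat: 16^{40} ≡ 1 (mod 41). 731 ≡ 11 (mod 40). So 16^{731} ≡ 16^{11} ≡ 16 (mod 41)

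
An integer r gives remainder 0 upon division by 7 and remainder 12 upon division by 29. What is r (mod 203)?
M = 7 × 29 = 203. M₁ = 29, y₁ ≡ 1 (mod 7). M₂ = 7, y₂ ≡ 25 (mod 29). r = 0×29×1 + 12×7×25 ≡ 70 (mod 203)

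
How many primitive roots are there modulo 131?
A prime p has φ(p-1) primitive roots; here φ(130) = 48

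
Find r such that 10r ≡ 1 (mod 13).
Since 13 is prime, by Fermat 10^(-1) ≡ 10^{11} ≡ 4 (mod 13). Verify: 10 × 4 = 40 ≡ 1 (mod 13)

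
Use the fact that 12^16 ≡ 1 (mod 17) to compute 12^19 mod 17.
By Fermat: 12^{16} ≡ 1 (mod 17). So 12^{19} = 12^{16} · 12^{3} ≡ 12^{3} ≡ 11 (mod 17)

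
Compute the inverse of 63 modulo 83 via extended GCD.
Extended GCD: 63(29) + 83(-22) = 1. So 63^(-1) ≡ 29 mod 83. Verify: 63 × 29 = 1827 ≡ 1 mod 83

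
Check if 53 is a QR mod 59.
By Euler's criterion: 53^{29} ≡ 1 mod 59. Since this equals 1, 53 is a QR.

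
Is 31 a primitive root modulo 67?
ord_67(31) divides 66. For each prime q|66: 31^{33}≡66, 31^{22}≡29, 31^{6}≡40, none ≡ 1. So 31 has order 66 and is a primitive root mod 67.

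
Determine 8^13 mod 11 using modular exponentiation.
Using Fermat: 8^{10} ≡ 1 mod 11. 13 ≡ 3 mod 10. So 8^{13} ≡ 8^{3} ≡ 6 mod 11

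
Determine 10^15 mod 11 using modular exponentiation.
Using Fermat: 10^{10} ≡ 1 mod 11. 15 ≡ 5 mod 10. So 10^{15} ≡ 10^{5} ≡ 10 mod 11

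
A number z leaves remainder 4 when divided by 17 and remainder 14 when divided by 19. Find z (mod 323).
M = 17 × 19 = 323. M₁ = 19, y₁ ≡ 9 (mod 17). M₂ = 17, y₂ ≡ 9 (mod 19). z = 4×19×9 + 14×17×9 ≡ 242 (mod 323)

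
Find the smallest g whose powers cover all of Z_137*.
g = 3. Powers: [3, 9, 27, 81, 106, 44, 132, 122, ...] generates all 136 non-zero residues.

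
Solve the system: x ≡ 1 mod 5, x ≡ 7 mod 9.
M = 5 × 9 = 45. M₁ = 9, y₁ ≡ 4 mod 5. M₂ = 5, y₂ ≡ 2 mod 9. x = 1×9×4 + 7×5×2 ≡ 16 mod 45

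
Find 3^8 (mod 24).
By repeated squaring (mod 24): 3^{1}≡3, 3^{2}≡9, 3^{4}≡9, 3^{8}≡9. So 3^{8} ≡ 9 (mod 24)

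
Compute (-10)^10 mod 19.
By repeated squaring (mod 19): (-10)^{1}≡9, (-10)^{2}≡5, (-10)^{4}≡6, (-10)^{8}≡17. Then (-10)^{10} = (-10)^{8+2} ≡ 17 × 5 ≡ 9 (mod 19)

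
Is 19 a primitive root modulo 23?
ord_23(19) divides 22. For each prime q|22: 19^{11}≡22, 19^{2}≡16, none ≡ 1. So 19 has order 22 and is a primitive root mod 23.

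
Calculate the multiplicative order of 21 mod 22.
Powers of 21 mod 22: 21^1≡21, 21^2≡1. ord_22(21) = 2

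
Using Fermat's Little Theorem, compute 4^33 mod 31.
By Fermat: 4^{30} ≡ 1 (mod 31). So 4^{33} = 4^{30} · 4^{3} ≡ 4^{3} ≡ 2 (mod 31)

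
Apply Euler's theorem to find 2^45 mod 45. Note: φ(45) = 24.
By Euler: 2^{24} ≡ 1 mod 45 since gcd(2, 45) = 1. 45 = 1×24 + 21. So 2^{45} ≡ 2^{21} ≡ 17 mod 45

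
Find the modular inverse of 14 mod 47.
Since 47 is prime, by Fermat 14^(-1) ≡ 14^{45} ≡ 37 mod 47. Verify: 14 × 37 = 518 ≡ 1 mod 47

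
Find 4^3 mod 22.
4^{3} = 64 ≡ 20 mod 22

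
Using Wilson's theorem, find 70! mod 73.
(72)! = (70)! × (71) × (72) ≡ -1 (mod 73). So (70)! ≡ -1 × [(72)(71)]^(-1) ≡ 36 (mod 73)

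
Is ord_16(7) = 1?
Powers of 7 mod 16: 7^1≡7, 7^2≡1. 7^1≡7≢1, so ord ≠ 1. No, the actual order is 2.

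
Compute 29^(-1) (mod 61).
Since 61 is prime, by Fermat 29^(-1) ≡ 29^{59} ≡ 40 (mod 61). Verify: 29 × 40 = 1160 ≡ 1 (mod 61)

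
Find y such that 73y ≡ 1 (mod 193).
Since 193 is prime, by Fermat 73^(-1) ≡ 73^{191} ≡ 156 (mod 193). Verify: 73 × 156 = 11388 ≡ 1 (mod 193)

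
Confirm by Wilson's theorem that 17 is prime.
(16)! mod 17 = 16. Since this equals -1 (mod 17), Wilson confirms 17 is prime.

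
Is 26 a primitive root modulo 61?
ord_61(26) divides 60. For each prime q|60: 26^{30}≡60, 26^{20}≡13, 26^{12}≡9, none ≡ 1. So 26 has order 60 and is a primitive root mod 61.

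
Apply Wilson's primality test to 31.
(30)! mod 31 = 30. Since 30 ≡ -1 mod 31, 31 is prime.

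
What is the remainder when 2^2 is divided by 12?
2^{2} = 4 ≡ 4 (mod 12)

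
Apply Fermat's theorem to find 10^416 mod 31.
By Fermat: 10^{30} ≡ 1 mod 31. 416 ≡ 26 mod 30. So 10^{416} ≡ 10^{26} ≡ 19 mod 31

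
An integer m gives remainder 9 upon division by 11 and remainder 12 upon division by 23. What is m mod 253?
M = 11 × 23 = 253. M₁ = 23, y₁ ≡ 1 mod 11. M₂ = 11, y₂ ≡ 21 mod 23. m = 9×23×1 + 12×11×21 ≡ 196 mod 253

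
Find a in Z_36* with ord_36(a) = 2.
19 has order 2 mod 36 since 19^{2} ≡ 1 mod 36 and no smaller power works.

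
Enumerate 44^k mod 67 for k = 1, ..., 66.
44^1, 44^2, ..., 44^{66} mod 67: [44, 60, 27, 49, 12, 59, 50, 56, 52, 10, 38, 64, 2, 21, 53, 54, 31, 24, 51, 33, 45, 37, 20, 9, 61, 4, 42, 39, 41, 62, 48, 35, 66, 23, 7, 40, 18, 55, 8, 17, 11, 15, 57, 29, 3, 65, 46, 14, 13, 36, 43, 16, 34, 22, 30, 47, 58, 6, 63, 25, 28, 26, 5, 19, 32, 1]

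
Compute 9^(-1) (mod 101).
Since 101 is prime, by Fermat 9^(-1) ≡ 9^{99} ≡ 45 (mod 101). Verify: 9 × 45 = 405 ≡ 1 (mod 101)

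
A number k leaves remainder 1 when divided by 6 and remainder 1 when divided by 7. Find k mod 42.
M = 6 × 7 = 42. M₁ = 7, y₁ ≡ 1 mod 6. M₂ = 6, y₂ ≡ 6 mod 7. k = 1×7×1 + 1×6×6 ≡ 1 mod 42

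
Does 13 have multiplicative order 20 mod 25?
Powers of 13 mod 25: 13^1≡13, 13^2≡19, 13^3≡22, 13^4≡11, 13^5≡18, 13^6≡9, 13^7≡17, 13^8≡21, 13^9≡23, 13^10≡24, 13^11≡12, 13^12≡6, 13^13≡3, 13^14≡14, 13^15≡7, 13^16≡16, 13^17≡8, 13^18≡4, 13^19≡2, 13^20≡1. First k with 13^k≡1 is k=20. Yes, ord_25(13) = 20.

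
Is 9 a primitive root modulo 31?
9^{15} ≡ 1 (mod 31) and 15 < 30, so ord_31(9) = 15 ≠ 30 and 9 is not a primitive root.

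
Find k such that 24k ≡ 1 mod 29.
Since 29 is prime, by Fermat 24^(-1) ≡ 24^{27} ≡ 23 mod 29. Verify: 24 × 23 = 552 ≡ 1 mod 29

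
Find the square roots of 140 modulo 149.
The square roots of 140 mod 149 are 17 and 132. Verify: 17² = 289 ≡ 140 (mod 149)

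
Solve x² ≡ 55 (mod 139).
The square roots of 55 mod 139 are 65 and 74. Verify: 65² = 4225 ≡ 55 (mod 139)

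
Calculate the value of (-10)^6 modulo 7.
Using Fermat: (-10)^{6} ≡ 1 mod 7. 6 ≡ 0 mod 6. So (-10)^{6} ≡ (-10)^{0} ≡ 1 mod 7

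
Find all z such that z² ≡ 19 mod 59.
The square roots of 19 mod 59 are 45 and 14. Verify: 45² = 2025 ≡ 19 mod 59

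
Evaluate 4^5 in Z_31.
By repeated squaring (mod 31): 4^{1}≡4, 4^{2}≡16, 4^{4}≡8. Then 4^{5} = 4^{4+1} ≡ 8 × 4 ≡ 1 (mod 31)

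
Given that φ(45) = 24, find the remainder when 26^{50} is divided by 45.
By Euler: 26^{24} ≡ 1 (mod 45) since gcd(26, 45) = 1. 50 = 2×24 + 2. So 26^{50} ≡ 26^{2} ≡ 1 (mod 45)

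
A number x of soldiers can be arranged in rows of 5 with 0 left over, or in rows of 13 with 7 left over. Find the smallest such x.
M = 5 × 13 = 65. M₁ = 13, y₁ ≡ 2 mod 5. M₂ = 5, y₂ ≡ 8 mod 13. x = 0×13×2 + 7×5×8 ≡ 20 mod 65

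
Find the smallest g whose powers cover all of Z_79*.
g = 3. For each prime q|78: 3^{39}≡78, 3^{26}≡23, 3^{6}≡18, none ≡ 1, so ord_79(3) = 78 and 3 is a primitive root.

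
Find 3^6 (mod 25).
By repeated squaring (mod 25): 3^{1}≡3, 3^{2}≡9, 3^{4}≡6. Then 3^{6} = 3^{4+2} ≡ 6 × 9 ≡ 4 (mod 25)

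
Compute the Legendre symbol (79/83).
(79/83) = 79^{41} mod 83 = -1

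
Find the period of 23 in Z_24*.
Powers of 23 mod 24: 23^1≡23, 23^2≡1. So the order of 23 is 2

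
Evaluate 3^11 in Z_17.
By repeated squaring (mod 17): 3^{1}≡3, 3^{2}≡9, 3^{4}≡13, 3^{8}≡16. Then 3^{11} = 3^{8+2+1} ≡ 16 × 9 × 3 ≡ 7 (mod 17)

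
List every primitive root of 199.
There are φ(198) = 60 primitive roots mod 199: {3, 6, 15, 22, 30, 34, 38, 39, 41, 44, 48, 54, 68, 69, 71, 73, 75, 77, 84, 87, 95, 97, 99, 105, 108, 110, 113, 118, 119, 120, 127, 129, 133, 134, 142, 143, 146, 148, 149, 150, 152, 153, 154, 163, 164, 166, 167, 168, 170, 173, 176, 179, 183, 185, 186, 189, 190, 192, 195, 197}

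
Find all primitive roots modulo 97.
There are φ(96) = 32 primitive roots mod 97: {5, 7, 10, 13, 14, 15, 17, 21, 23, 26, 29, 37, 38, 39, 40, 41, 56, 57, 58, 59, 60, 68, 71, 74, 76, 80, 82, 83, 84, 87, 90, 92}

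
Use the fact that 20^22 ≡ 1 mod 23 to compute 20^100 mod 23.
By Fermat: 20^{22} ≡ 1 mod 23. 100 = 4×22 + 12. So 20^{100} ≡ 20^{12} ≡ 3 mod 23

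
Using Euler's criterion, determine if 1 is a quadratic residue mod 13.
By Euler's criterion: 1^{6} ≡ 1 (mod 13). Since this equals 1, 1 is a QR.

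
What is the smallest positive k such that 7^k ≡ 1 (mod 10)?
Powers of 7 mod 10: 7^1≡7, 7^2≡9, 7^3≡3, 7^4≡1. So the order of 7 is 4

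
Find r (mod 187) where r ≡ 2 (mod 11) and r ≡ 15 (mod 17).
M = 11 × 17 = 187. M₁ = 17, y₁ ≡ 2 (mod 11). M₂ = 11, y₂ ≡ 14 (mod 17). r = 2×17×2 + 15×11×14 ≡ 134 (mod 187)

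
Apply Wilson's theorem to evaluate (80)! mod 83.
(82)! = (80)! × (81) × (82) ≡ -1 (mod 83). So (80)! ≡ -1 × [(82)(81)]^(-1) ≡ 41 (mod 83)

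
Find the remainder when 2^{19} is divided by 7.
By Fermat: 2^{6} ≡ 1 mod 7. 19 = 3×6 + 1. So 2^{19} ≡ 2^{1} ≡ 2 mod 7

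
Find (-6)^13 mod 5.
Using Fermat: (-6)^{4} ≡ 1 mod 5. 13 ≡ 1 mod 4. So (-6)^{13} ≡ (-6)^{1} ≡ 4 mod 5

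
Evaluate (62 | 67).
(62/67) = 62^{33} mod 67 = 1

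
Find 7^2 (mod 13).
7^{2} = 49 ≡ 10 (mod 13)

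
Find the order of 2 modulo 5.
Powers of 2 mod 5: 2^1≡2, 2^2≡4, 2^3≡3, 2^4≡1. Order = 4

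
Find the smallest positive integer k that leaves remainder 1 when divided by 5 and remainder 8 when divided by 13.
M = 5 × 13 = 65. M₁ = 13, y₁ ≡ 2 mod 5. M₂ = 5, y₂ ≡ 8 mod 13. k = 1×13×2 + 8×5×8 ≡ 21 mod 65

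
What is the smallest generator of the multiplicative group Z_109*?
g = 6. Powers: [6, 36, 107, 97, 37, 4, 24, 35, ...] generates all 108 non-zero residues.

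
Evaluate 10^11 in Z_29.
By repeated squaring (mod 29): 10^{1}≡10, 10^{2}≡13, 10^{4}≡24, 10^{8}≡25. Then 10^{11} = 10^{8+2+1} ≡ 25 × 13 × 10 ≡ 2 (mod 29)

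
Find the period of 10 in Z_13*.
Powers of 10 mod 13: 10^1≡10, 10^2≡9, 10^3≡12, 10^4≡3, 10^5≡4, 10^6≡1. Order = 6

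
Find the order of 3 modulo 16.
Powers of 3 mod 16: 3^1≡3, 3^2≡9, 3^3≡11, 3^4≡1. Order = 4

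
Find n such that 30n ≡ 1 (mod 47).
Since 47 is prime, by Fermat 30^(-1) ≡ 30^{45} ≡ 11 (mod 47). Verify: 30 × 11 = 330 ≡ 1 (mod 47)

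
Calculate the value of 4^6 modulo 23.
By repeated squaring mod 23: 4^{1}≡4, 4^{2}≡16, 4^{4}≡3. Then 4^{6} = 4^{4+2} ≡ 3 × 16 ≡ 2 mod 23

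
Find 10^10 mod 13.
By repeated squaring mod 13: 10^{1}≡10, 10^{2}≡9, 10^{4}≡3, 10^{8}≡9. Then 10^{10} = 10^{8+2} ≡ 9 × 9 ≡ 3 mod 13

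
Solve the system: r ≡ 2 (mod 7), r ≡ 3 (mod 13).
M = 7 × 13 = 91. M₁ = 13, y₁ ≡ 6 (mod 7). M₂ = 7, y₂ ≡ 2 (mod 13). r = 2×13×6 + 3×7×2 ≡ 16 (mod 91)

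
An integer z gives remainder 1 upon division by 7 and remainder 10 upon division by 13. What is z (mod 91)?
M = 7 × 13 = 91. M₁ = 13, y₁ ≡ 6 (mod 7). M₂ = 7, y₂ ≡ 2 (mod 13). z = 1×13×6 + 10×7×2 ≡ 36 (mod 91)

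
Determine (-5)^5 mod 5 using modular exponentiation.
By repeated squaring mod 5: (-5)^{1}≡0, (-5)^{2}≡0, (-5)^{4}≡0. Then (-5)^{5} = (-5)^{4+1} ≡ 0 × 0 ≡ 0 mod 5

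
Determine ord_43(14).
Powers of 14 mod 43: 14^1≡14, 14^2≡24, 14^3≡35, 14^4≡17, 14^5≡23, 14^6≡21, 14^7≡36, 14^8≡31, 14^9≡4, 14^10≡13, 14^11≡10, 14^12≡11, 14^13≡25, 14^14≡6, 14^15≡41, 14^16≡15, 14^17≡38, 14^18≡16, 14^19≡9, 14^20≡40, 14^21≡1. Order = 21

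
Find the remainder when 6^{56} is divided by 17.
By Fermat: 6^{16} ≡ 1 (mod 17). 56 = 3×16 + 8. So 6^{56} ≡ 6^{8} ≡ 16 (mod 17)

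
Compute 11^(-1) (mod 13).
Since 13 is prime, by Fermat 11^(-1) ≡ 11^{11} ≡ 6 (mod 13). Verify: 11 × 6 = 66 ≡ 1 (mod 13)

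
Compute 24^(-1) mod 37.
Since 37 is prime, by Fermat 24^(-1) ≡ 24^{35} ≡ 17 mod 37. Verify: 24 × 17 = 408 ≡ 1 mod 37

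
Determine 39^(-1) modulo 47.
Since 47 is prime, by Fermat 39^(-1) ≡ 39^{45} ≡ 41 mod 47. Verify: 39 × 41 = 1599 ≡ 1 mod 47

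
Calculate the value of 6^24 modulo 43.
By repeated squaring mod 43: 6^{1}≡6, 6^{2}≡36, 6^{4}≡6, 6^{8}≡36, 6^{16}≡6. Then 6^{24} = 6^{16+8} ≡ 6 × 36 ≡ 1 mod 43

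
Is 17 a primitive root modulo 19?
17^{9} ≡ 1 mod 19 and 9 < 18, so ord_19(17) = 9 ≠ 18 and 17 is not a primitive root.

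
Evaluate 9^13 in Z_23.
By repeated squaring (mod 23): 9^{1}≡9, 9^{2}≡12, 9^{4}≡6, 9^{8}≡13. Then 9^{13} = 9^{8+4+1} ≡ 13 × 6 × 9 ≡ 12 (mod 23)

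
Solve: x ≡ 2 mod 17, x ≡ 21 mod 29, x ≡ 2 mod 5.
M = 17 × 29 × 5 = 2465. M₁ = 145, y₁ ≡ 2 mod 17. M₂ = 85, y₂ ≡ 14 mod 29. M₃ = 493, y₃ ≡ 2 mod 5. x = 2×145×2 + 21×85×14 + 2×493×2 ≡ 427 mod 2465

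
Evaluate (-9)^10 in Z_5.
Using Fermat: (-9)^{4} ≡ 1 (mod 5). 10 ≡ 2 (mod 4). So (-9)^{10} ≡ (-9)^{2} ≡ 1 (mod 5)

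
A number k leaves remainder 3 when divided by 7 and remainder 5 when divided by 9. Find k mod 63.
M = 7 × 9 = 63. M₁ = 9, y₁ ≡ 4 mod 7. M₂ = 7, y₂ ≡ 4 mod 9. k = 3×9×4 + 5×7×4 ≡ 59 mod 63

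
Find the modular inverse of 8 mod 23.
Since 23 is prime, by Fermat 8^(-1) ≡ 8^{21} ≡ 3 mod 23. Verify: 8 × 3 = 24 ≡ 1 mod 23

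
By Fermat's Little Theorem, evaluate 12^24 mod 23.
By Fermat: 12^{22} ≡ 1 (mod 23). So 12^{24} = 12^{22} · 12^{2} ≡ 12^{2} ≡ 6 (mod 23)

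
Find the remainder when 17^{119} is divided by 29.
By Fermat: 17^{28} ≡ 1 (mod 29). 119 = 4×28 + 7. So 17^{119} ≡ 17^{7} ≡ 12 (mod 29)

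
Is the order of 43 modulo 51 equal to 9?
Powers of 43 mod 51: 43^1≡43, 43^2≡13, 43^3≡49, 43^4≡16, 43^5≡25, 43^6≡4, 43^7≡19, 43^8≡1. Already 43^8≡1, so the order is 8 < 9. No, the actual order is 8.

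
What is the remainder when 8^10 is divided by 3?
Using Fermat: 8^{2} ≡ 1 mod 3. 10 ≡ 0 mod 2. So 8^{10} ≡ 8^{0} ≡ 1 mod 3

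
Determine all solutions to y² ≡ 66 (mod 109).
The square roots of 66 mod 109 are 75 and 34. Verify: 75² = 5625 ≡ 66 (mod 109)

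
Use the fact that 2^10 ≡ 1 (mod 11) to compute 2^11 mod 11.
By Fermat: 2^{10} ≡ 1 (mod 11). So 2^{11} = 2^{10} · 2^{1} ≡ 2^{1} ≡ 2 (mod 11)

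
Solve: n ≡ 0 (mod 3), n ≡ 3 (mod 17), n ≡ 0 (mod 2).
M = 3 × 17 × 2 = 102. M₁ = 34, y₁ ≡ 1 (mod 3). M₂ = 6, y₂ ≡ 3 (mod 17). M₃ = 51, y₃ ≡ 1 (mod 2). n = 0×34×1 + 3×6×3 + 0×51×1 ≡ 54 (mod 102)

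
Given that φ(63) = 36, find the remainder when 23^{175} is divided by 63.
By Euler: 23^{36} ≡ 1 mod 63 since gcd(23, 63) = 1. 175 = 4×36 + 31. So 23^{175} ≡ 23^{31} ≡ 23 mod 63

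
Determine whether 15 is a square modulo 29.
By Euler's criterion: 15^{14} ≡ 28 mod 29. Since this equals -1 (≡ 28), 15 is not a QR.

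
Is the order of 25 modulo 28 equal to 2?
Powers of 25 mod 28: 25^1≡25, 25^2≡9, 25^3≡1. 25^2≡9≢1, so ord ≠ 2. No, the actual order is 3.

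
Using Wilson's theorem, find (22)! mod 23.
By Wilson's theorem, (22)! ≡ -1 ≡ 22 mod 23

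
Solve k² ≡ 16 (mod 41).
The square roots of 16 mod 41 are 37 and 4. Verify: 37² = 1369 ≡ 16 (mod 41)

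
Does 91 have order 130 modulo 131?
91^{65} ≡ 1 (mod 131) and 65 < 130, so ord_131(91) = 65 ≠ 130 and 91 is not a primitive root.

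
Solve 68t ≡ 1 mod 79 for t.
Since 79 is prime, by Fermat 68^(-1) ≡ 68^{77} ≡ 43 mod 79. Verify: 68 × 43 = 2924 ≡ 1 mod 79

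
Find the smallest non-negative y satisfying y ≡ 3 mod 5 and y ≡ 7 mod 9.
M = 5 × 9 = 45. M₁ = 9, y₁ ≡ 4 mod 5. M₂ = 5, y₂ ≡ 2 mod 9. y = 3×9×4 + 7×5×2 ≡ 43 mod 45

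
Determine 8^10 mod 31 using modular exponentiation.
By repeated squaring mod 31: 8^{1}≡8, 8^{2}≡2, 8^{4}≡4, 8^{8}≡16. Then 8^{10} = 8^{8+2} ≡ 16 × 2 ≡ 1 mod 31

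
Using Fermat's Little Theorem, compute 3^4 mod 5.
By Fermat's Little Theorem, 3^{4} ≡ 1 (mod 5) since 5 is prime and gcd(3, 5) = 1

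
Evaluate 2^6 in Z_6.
By repeated squaring mod 6: 2^{1}≡2, 2^{2}≡4, 2^{4}≡4. Then 2^{6} = 2^{4+2} ≡ 4 × 4 ≡ 4 mod 6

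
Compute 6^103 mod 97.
Using Fermat: 6^{96} ≡ 1 mod 97. 103 ≡ 7 mod 96. So 6^{103} ≡ 6^{7} ≡ 91 mod 97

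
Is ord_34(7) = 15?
Powers of 7 mod 34: 7^1≡7, 7^2≡15, 7^3≡3, 7^4≡21, 7^5≡11, 7^6≡9, 7^7≡29, 7^8≡33, 7^9≡27, 7^10≡19, 7^11≡31, 7^12≡13, 7^13≡23, 7^14≡25, 7^15≡5, 7^16≡1. 7^15≡5≢1, so ord ≠ 15. No, the actual order is 16.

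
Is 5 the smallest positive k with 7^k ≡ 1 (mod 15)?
Powers of 7 mod 15: 7^1≡7, 7^2≡4, 7^3≡13, 7^4≡1. Already 7^4≡1, so the order is 4 < 5. No, the actual order is 4.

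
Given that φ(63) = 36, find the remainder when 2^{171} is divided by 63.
By Euler: 2^{36} ≡ 1 (mod 63) since gcd(2, 63) = 1. 171 = 4×36 + 27. So 2^{171} ≡ 2^{27} ≡ 8 (mod 63)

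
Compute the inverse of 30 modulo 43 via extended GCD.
Extended GCD: 30(-10) + 43(7) = 1. So 30^(-1) ≡ -10 ≡ 33 (mod 43). Verify: 30 × 33 = 990 ≡ 1 (mod 43)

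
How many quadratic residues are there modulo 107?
Exactly half the non-zero residues mod a prime are QRs: (107-1)/2 = 53.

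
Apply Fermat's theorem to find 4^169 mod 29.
By Fermat: 4^{28} ≡ 1 mod 29. 169 ≡ 1 mod 28. So 4^{169} ≡ 4^{1} ≡ 4 mod 29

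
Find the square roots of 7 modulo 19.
The square roots of 7 mod 19 are 11 and 8. Verify: 11² = 121 ≡ 7 (mod 19)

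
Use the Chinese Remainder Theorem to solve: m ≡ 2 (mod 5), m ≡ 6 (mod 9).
M = 5 × 9 = 45. M₁ = 9, y₁ ≡ 4 (mod 5). M₂ = 5, y₂ ≡ 2 (mod 9). m = 2×9×4 + 6×5×2 ≡ 42 (mod 45)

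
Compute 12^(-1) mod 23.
Since 23 is prime, by Fermat 12^(-1) ≡ 12^{21} ≡ 2 mod 23. Verify: 12 × 2 = 24 ≡ 1 mod 23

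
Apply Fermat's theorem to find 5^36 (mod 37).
By Fermat's Little Theorem, 5^{36} ≡ 1 (mod 37) since 37 is prime and gcd(5, 37) = 1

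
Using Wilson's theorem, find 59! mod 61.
(60)! = (59)! × (60) ≡ -1 (mod 61). So (59)! ≡ -1 × (60)^(-1) ≡ (-1)×(-1) = 1 (mod 61)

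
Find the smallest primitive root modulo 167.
g = 5. For each prime q|166: 5^{83}≡166, 5^{2}≡25, none ≡ 1, so ord_167(5) = 166 and 5 is a primitive root.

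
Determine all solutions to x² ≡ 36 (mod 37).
The square roots of 36 mod 37 are 6 and 31. Verify: 6² = 36 ≡ 36 (mod 37)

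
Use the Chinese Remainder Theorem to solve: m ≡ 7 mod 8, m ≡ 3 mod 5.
M = 8 × 5 = 40. M₁ = 5, y₁ ≡ 5 mod 8. M₂ = 8, y₂ ≡ 2 mod 5. m = 7×5×5 + 3×8×2 ≡ 23 mod 40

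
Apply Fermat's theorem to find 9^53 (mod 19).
By Fermat: 9^{18} ≡ 1 (mod 19). 53 = 2×18 + 17. So 9^{53} ≡ 9^{17} ≡ 17 (mod 19)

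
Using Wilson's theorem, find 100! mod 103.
(102)! = (100)! × (101) × (102) ≡ -1 mod 103. So (100)! ≡ -1 × [(102)(101)]^(-1) ≡ 51 mod 103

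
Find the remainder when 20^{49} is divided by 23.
By Fermat: 20^{22} ≡ 1 (mod 23). 49 = 2×22 + 5. So 20^{49} ≡ 20^{5} ≡ 10 (mod 23)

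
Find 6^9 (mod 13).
By repeated squaring (mod 13): 6^{1}≡6, 6^{2}≡10, 6^{4}≡9, 6^{8}≡3. Then 6^{9} = 6^{8+1} ≡ 3 × 6 ≡ 5 (mod 13)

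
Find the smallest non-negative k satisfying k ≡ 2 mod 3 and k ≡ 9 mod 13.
M = 3 × 13 = 39. M₁ = 13, y₁ ≡ 1 mod 3. M₂ = 3, y₂ ≡ 9 mod 13. k = 2×13×1 + 9×3×9 ≡ 35 mod 39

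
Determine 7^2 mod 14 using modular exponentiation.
7^{2} = 49 ≡ 7 mod 14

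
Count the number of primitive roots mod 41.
There are φ(41-1) = φ(40) = 16 primitive roots modulo 41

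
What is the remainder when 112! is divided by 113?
By Wilson's theorem, (112)! ≡ -1 ≡ 112 mod 113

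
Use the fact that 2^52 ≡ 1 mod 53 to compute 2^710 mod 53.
By Fermat: 2^{52} ≡ 1 mod 53. 710 ≡ 34 mod 52. So 2^{710} ≡ 2^{34} ≡ 9 mod 53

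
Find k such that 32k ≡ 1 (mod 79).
Since 79 is prime, by Fermat 32^(-1) ≡ 32^{77} ≡ 42 (mod 79). Verify: 32 × 42 = 1344 ≡ 1 (mod 79)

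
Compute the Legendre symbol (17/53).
(17/53) = 17^{26} mod 53 = 1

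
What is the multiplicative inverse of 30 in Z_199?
Since 199 is prime, by Fermat 30^(-1) ≡ 30^{197} ≡ 73 mod 199. Verify: 30 × 73 = 2190 ≡ 1 mod 199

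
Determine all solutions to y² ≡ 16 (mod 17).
The square roots of 16 mod 17 are 4 and 13. Verify: 4² = 16 ≡ 16 (mod 17)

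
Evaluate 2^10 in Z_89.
By repeated squaring (mod 89): 2^{1}≡2, 2^{2}≡4, 2^{4}≡16, 2^{8}≡78. Then 2^{10} = 2^{8+2} ≡ 78 × 4 ≡ 45 (mod 89)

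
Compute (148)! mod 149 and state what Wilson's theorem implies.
(148)! mod 149 = 148. Since this equals -1 (mod 149), Wilson confirms 149 is prime.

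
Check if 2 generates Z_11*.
ord_11(2) divides 10. For each prime q|10: 2^{5}≡10, 2^{2}≡4, none ≡ 1. So 2 has order 10 and is a primitive root mod 11.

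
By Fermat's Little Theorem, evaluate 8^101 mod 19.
By Fermat: 8^{18} ≡ 1 (mod 19). 101 = 5×18 + 11. So 8^{101} ≡ 8^{11} ≡ 12 (mod 19)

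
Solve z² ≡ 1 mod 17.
The square roots of 1 mod 17 are 1 and 16. Verify: 1² = 1 ≡ 1 mod 17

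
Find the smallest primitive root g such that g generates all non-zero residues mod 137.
g = 3. For each prime q|136: 3^{68}≡136, 3^{8}≡122, none ≡ 1, so ord_137(3) = 136 and 3 is a primitive root.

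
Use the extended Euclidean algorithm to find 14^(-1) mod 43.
Extended GCD: 14(-3) + 43(1) = 1. So 14^(-1) ≡ -3 ≡ 40 mod 43. Verify: 14 × 40 = 560 ≡ 1 mod 43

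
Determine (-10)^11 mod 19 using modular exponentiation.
By repeated squaring (mod 19): (-10)^{1}≡9, (-10)^{2}≡5, (-10)^{4}≡6, (-10)^{8}≡17. Then (-10)^{11} = (-10)^{8+2+1} ≡ 17 × 5 × 9 ≡ 5 (mod 19)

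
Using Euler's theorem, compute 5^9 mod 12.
By Euler: 5^{4} ≡ 1 mod 12 since gcd(5, 12) = 1. 9 = 2×4 + 1. So 5^{9} ≡ 5^{1} ≡ 5 mod 12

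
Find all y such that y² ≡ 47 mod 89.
The square roots of 47 mod 89 are 15 and 74. Verify: 15² = 225 ≡ 47 mod 89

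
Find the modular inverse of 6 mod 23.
Since 23 is prime, by Fermat 6^(-1) ≡ 6^{21} ≡ 4 (mod 23). Verify: 6 × 4 = 24 ≡ 1 (mod 23)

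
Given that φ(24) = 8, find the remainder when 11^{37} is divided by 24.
By Euler: 11^{8} ≡ 1 mod 24 since gcd(11, 24) = 1. 37 = 4×8 + 5. So 11^{37} ≡ 11^{5} ≡ 11 mod 24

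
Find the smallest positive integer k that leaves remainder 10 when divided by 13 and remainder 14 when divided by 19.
M = 13 × 19 = 247. M₁ = 19, y₁ ≡ 11 (mod 13). M₂ = 13, y₂ ≡ 3 (mod 19). k = 10×19×11 + 14×13×3 ≡ 166 (mod 247)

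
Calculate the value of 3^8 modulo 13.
By repeated squaring mod 13: 3^{1}≡3, 3^{2}≡9, 3^{4}≡3, 3^{8}≡9. So 3^{8} ≡ 9 mod 13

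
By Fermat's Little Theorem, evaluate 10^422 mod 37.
By Fermat: 10^{36} ≡ 1 (mod 37). 422 ≡ 26 (mod 36). So 10^{422} ≡ 10^{26} ≡ 26 (mod 37)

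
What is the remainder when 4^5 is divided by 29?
By repeated squaring mod 29: 4^{1}≡4, 4^{2}≡16, 4^{4}≡24. Then 4^{5} = 4^{4+1} ≡ 24 × 4 ≡ 9 mod 29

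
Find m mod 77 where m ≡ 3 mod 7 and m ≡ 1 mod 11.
M = 7 × 11 = 77. M₁ = 11, y₁ ≡ 2 mod 7. M₂ = 7, y₂ ≡ 8 mod 11. m = 3×11×2 + 1×7×8 ≡ 45 mod 77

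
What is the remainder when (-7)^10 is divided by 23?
By repeated squaring (mod 23): (-7)^{1}≡16, (-7)^{2}≡3, (-7)^{4}≡9, (-7)^{8}≡12. Then (-7)^{10} = (-7)^{8+2} ≡ 12 × 3 ≡ 13 (mod 23)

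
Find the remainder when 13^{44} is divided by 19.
By Fermat: 13^{18} ≡ 1 (mod 19). 44 = 2×18 + 8. So 13^{44} ≡ 13^{8} ≡ 16 (mod 19)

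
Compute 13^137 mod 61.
Using Fermat: 13^{60} ≡ 1 mod 61. 137 ≡ 17 mod 60. So 13^{137} ≡ 13^{17} ≡ 47 mod 61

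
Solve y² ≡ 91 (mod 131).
The square roots of 91 mod 131 are 109 and 22. Verify: 109² = 11881 ≡ 91 (mod 131)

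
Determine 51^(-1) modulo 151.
Since 151 is prime, by Fermat 51^(-1) ≡ 51^{149} ≡ 77 mod 151. Verify: 51 × 77 = 3927 ≡ 1 mod 151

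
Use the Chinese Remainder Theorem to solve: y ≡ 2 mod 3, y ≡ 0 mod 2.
M = 3 × 2 = 6. M₁ = 2, y₁ ≡ 2 mod 3. M₂ = 3, y₂ ≡ 1 mod 2. y = 2×2×2 + 0×3×1 ≡ 2 mod 6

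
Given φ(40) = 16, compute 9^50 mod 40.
By Euler: 9^{16} ≡ 1 (mod 40) since gcd(9, 40) = 1. 50 = 3×16 + 2. So 9^{50} ≡ 9^{2} ≡ 1 (mod 40)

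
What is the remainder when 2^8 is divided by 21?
By repeated squaring mod 21: 2^{1}≡2, 2^{2}≡4, 2^{4}≡16, 2^{8}≡4. So 2^{8} ≡ 4 mod 21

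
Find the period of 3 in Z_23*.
Powers of 3 mod 23: 3^1≡3, 3^2≡9, 3^3≡4, 3^4≡12, 3^5≡13, 3^6≡16, 3^7≡2, 3^8≡6, 3^9≡18, 3^10≡8, 3^11≡1. So the order of 3 is 11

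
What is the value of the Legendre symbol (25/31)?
(25/31) = 25^{15} mod 31 = 1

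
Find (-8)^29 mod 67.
By repeated squaring mod 67: (-8)^{1}≡59, (-8)^{2}≡64, (-8)^{4}≡9, (-8)^{8}≡14, (-8)^{16}≡62. Then (-8)^{29} = (-8)^{16+8+4+1} ≡ 62 × 14 × 9 × 59 ≡ 15 mod 67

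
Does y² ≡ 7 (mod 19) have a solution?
By Euler's criterion: 7^{9} ≡ 1 (mod 19). Since this equals 1, 7 is a QR.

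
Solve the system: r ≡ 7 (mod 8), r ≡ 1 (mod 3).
M = 8 × 3 = 24. M₁ = 3, y₁ ≡ 3 (mod 8). M₂ = 8, y₂ ≡ 2 (mod 3). r = 7×3×3 + 1×8×2 ≡ 7 (mod 24)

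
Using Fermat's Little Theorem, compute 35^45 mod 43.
By Fermat: 35^{42} ≡ 1 (mod 43). So 35^{45} = 35^{42} · 35^{3} ≡ 35^{3} ≡ 4 (mod 43)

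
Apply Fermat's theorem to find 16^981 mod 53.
By Fermat: 16^{52} ≡ 1 mod 53. 981 ≡ 45 mod 52. So 16^{981} ≡ 16^{45} ≡ 13 mod 53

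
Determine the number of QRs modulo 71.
For prime 71, there are (p-1)/2 = (71-1)/2 = 35 quadratic residues (excluding 0).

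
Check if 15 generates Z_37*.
ord_37(15) divides 36. For each prime q|36: 15^{18}≡36, 15^{12}≡26, none ≡ 1. So 15 has order 36 and is a primitive root mod 37.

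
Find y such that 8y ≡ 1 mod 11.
Since 11 is prime, by Fermat 8^(-1) ≡ 8^{9} ≡ 7 mod 11. Verify: 8 × 7 = 56 ≡ 1 mod 11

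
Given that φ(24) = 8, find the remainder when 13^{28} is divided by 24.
By Euler: 13^{8} ≡ 1 (mod 24) since gcd(13, 24) = 1. 28 = 3×8 + 4. So 13^{28} ≡ 13^{4} ≡ 1 (mod 24)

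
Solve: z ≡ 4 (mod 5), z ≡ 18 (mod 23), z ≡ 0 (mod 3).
M = 5 × 23 × 3 = 345. M₁ = 69, y₁ ≡ 4 (mod 5). M₂ = 15, y₂ ≡ 20 (mod 23). M₃ = 115, y₃ ≡ 1 (mod 3). z = 4×69×4 + 18×15×20 + 0×115×1 ≡ 294 (mod 345)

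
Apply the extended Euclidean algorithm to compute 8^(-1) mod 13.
Extended GCD: 8(5) + 13(-3) = 1. So 8^(-1) ≡ 5 (mod 13). Verify: 8 × 5 = 40 ≡ 1 (mod 13)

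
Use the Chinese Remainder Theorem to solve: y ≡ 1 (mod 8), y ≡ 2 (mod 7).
M = 8 × 7 = 56. M₁ = 7, y₁ ≡ 7 (mod 8). M₂ = 8, y₂ ≡ 1 (mod 7). y = 1×7×7 + 2×8×1 ≡ 9 (mod 56)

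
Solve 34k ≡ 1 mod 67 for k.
Since 67 is prime, by Fermat 34^(-1) ≡ 34^{65} ≡ 2 mod 67. Verify: 34 × 2 = 68 ≡ 1 mod 67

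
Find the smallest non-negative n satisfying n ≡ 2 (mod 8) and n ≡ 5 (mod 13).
M = 8 × 13 = 104. M₁ = 13, y₁ ≡ 5 (mod 8). M₂ = 8, y₂ ≡ 5 (mod 13). n = 2×13×5 + 5×8×5 ≡ 18 (mod 104)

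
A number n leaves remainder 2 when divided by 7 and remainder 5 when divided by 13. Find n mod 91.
M = 7 × 13 = 91. M₁ = 13, y₁ ≡ 6 mod 7. M₂ = 7, y₂ ≡ 2 mod 13. n = 2×13×6 + 5×7×2 ≡ 44 mod 91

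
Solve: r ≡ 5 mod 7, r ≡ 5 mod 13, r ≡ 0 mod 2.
M = 7 × 13 × 2 = 182. M₁ = 26, y₁ ≡ 3 mod 7. M₂ = 14, y₂ ≡ 1 mod 13. M₃ = 91, y₃ ≡ 1 mod 2. r = 5×26×3 + 5×14×1 + 0×91×1 ≡ 96 mod 182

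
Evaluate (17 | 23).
(17/23) = 17^{11} mod 23 = -1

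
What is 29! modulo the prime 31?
(30)! = (29)! × (30) ≡ -1 (mod 31). So (29)! ≡ -1 × (30)^(-1) ≡ (-1)×(-1) = 1 (mod 31)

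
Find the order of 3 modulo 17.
Powers of 3 mod 17: 3^1≡3, 3^2≡9, 3^3≡10, 3^4≡13, 3^5≡5, 3^6≡15, 3^7≡11, 3^8≡16, 3^9≡14, 3^10≡8, 3^11≡7, 3^12≡4, 3^13≡12, 3^14≡2, 3^15≡6, 3^16≡1. So the order of 3 is 16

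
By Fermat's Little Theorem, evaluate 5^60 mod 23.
By Fermat: 5^{22} ≡ 1 mod 23. 60 = 2×22 + 16. So 5^{60} ≡ 5^{16} ≡ 3 mod 23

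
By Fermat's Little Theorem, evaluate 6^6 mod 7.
By Fermat's Little Theorem, 6^{6} ≡ 1 (mod 7) since 7 is prime and gcd(6, 7) = 1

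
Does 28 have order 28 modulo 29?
28^{2} ≡ 1 (mod 29) and 2 < 28, so ord_29(28) = 2 ≠ 28 and 28 is not a primitive root.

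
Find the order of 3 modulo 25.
Powers of 3 mod 25: 3^1≡3, 3^2≡9, 3^3≡2, 3^4≡6, 3^5≡18, 3^6≡4, 3^7≡12, 3^8≡11, 3^9≡8, 3^10≡24, 3^11≡22, 3^12≡16, 3^13≡23, 3^14≡19, 3^15≡7, 3^16≡21, 3^17≡13, 3^18≡14, 3^19≡17, 3^20≡1. So the order of 3 is 20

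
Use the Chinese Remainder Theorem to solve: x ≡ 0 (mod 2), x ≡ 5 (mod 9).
M = 2 × 9 = 18. M₁ = 9, y₁ ≡ 1 (mod 2). M₂ = 2, y₂ ≡ 5 (mod 9). x = 0×9×1 + 5×2×5 ≡ 14 (mod 18)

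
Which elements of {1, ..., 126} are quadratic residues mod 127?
Squares in Z_127*: {1, 2, 4, 8, 9, 11, 13, 15, 16, 17, 18, 19, 21, 22, 25, 26, 30, 31, 32, 34, 35, 36, 37, 38, 41, 42, 44, 47, 49, 50, 52, 60, 61, 62, 64, 68, 69, 70, 71, 72, 73, 74, 76, 79, 81, 82, 84, 87, 88, 94, 98, 99, 100, 103, 104, 107, 113, 115, 117, 120, 121, 122, 124}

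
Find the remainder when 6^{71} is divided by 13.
By Fermat: 6^{12} ≡ 1 (mod 13). 71 = 5×12 + 11. So 6^{71} ≡ 6^{11} ≡ 11 (mod 13)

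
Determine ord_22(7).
Powers of 7 mod 22: 7^1≡7, 7^2≡5, 7^3≡13, 7^4≡3, 7^5≡21, 7^6≡15, 7^7≡17, 7^8≡9, 7^9≡19, 7^10≡1. ord_22(7) = 10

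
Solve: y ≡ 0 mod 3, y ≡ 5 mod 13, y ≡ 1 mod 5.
M = 3 × 13 × 5 = 195. M₁ = 65, y₁ ≡ 2 mod 3. M₂ = 15, y₂ ≡ 7 mod 13. M₃ = 39, y₃ ≡ 4 mod 5. y = 0×65×2 + 5×15×7 + 1×39×4 ≡ 96 mod 195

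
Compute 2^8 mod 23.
By repeated squaring mod 23: 2^{1}≡2, 2^{2}≡4, 2^{4}≡16, 2^{8}≡3. So 2^{8} ≡ 3 mod 23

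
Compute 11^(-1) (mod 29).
Since 29 is prime, by Fermat 11^(-1) ≡ 11^{27} ≡ 8 (mod 29). Verify: 11 × 8 = 88 ≡ 1 (mod 29)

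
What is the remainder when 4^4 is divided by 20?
4^{4} = 256 ≡ 16 mod 20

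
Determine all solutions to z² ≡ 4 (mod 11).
The square roots of 4 mod 11 are 9 and 2. Verify: 9² = 81 ≡ 4 (mod 11)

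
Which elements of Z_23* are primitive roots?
There are φ(22) = 10 primitive roots mod 23: {5, 7, 10, 11, 14, 15, 17, 19, 20, 21}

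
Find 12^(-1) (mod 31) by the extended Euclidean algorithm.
Extended GCD: 12(13) + 31(-5) = 1. So 12^(-1) ≡ 13 (mod 31). Verify: 12 × 13 = 156 ≡ 1 (mod 31)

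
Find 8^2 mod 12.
8^{2} = 64 ≡ 4 mod 12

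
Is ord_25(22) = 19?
Powers of 22 mod 25: 22^1≡22, 22^2≡9, 22^3≡23, 22^4≡6, 22^5≡7, 22^6≡4, 22^7≡13, 22^8≡11, 22^9≡17, 22^10≡24, 22^11≡3, 22^12≡16, 22^13≡2, 22^14≡19, 22^15≡18, 22^16≡21, 22^17≡12, 22^18≡14, 22^19≡8, 22^20≡1. 22^19≡8≢1, so ord ≠ 19. No, the actual order is 20.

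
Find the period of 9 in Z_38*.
Powers of 9 mod 38: 9^1≡9, 9^2≡5, 9^3≡7, 9^4≡25, 9^5≡35, 9^6≡11, 9^7≡23, 9^8≡17, 9^9≡1. ord_38(9) = 9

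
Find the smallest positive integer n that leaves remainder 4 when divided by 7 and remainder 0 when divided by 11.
M = 7 × 11 = 77. M₁ = 11, y₁ ≡ 2 mod 7. M₂ = 7, y₂ ≡ 8 mod 11. n = 4×11×2 + 0×7×8 ≡ 11 mod 77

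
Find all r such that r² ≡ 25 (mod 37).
The square roots of 25 mod 37 are 5 and 32. Verify: 5² = 25 ≡ 25 (mod 37)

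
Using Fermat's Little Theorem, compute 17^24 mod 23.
By Fermat: 17^{22} ≡ 1 (mod 23). So 17^{24} = 17^{22} · 17^{2} ≡ 17^{2} ≡ 13 (mod 23)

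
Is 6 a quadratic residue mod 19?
By Euler's criterion: 6^{9} ≡ 1 mod 19. Since this equals 1, 6 is a QR.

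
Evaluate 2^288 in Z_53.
Using Fermat: 2^{52} ≡ 1 mod 53. 288 ≡ 28 mod 52. So 2^{288} ≡ 2^{28} ≡ 49 mod 53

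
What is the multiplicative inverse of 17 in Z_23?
Since 23 is prime, by Fermat 17^(-1) ≡ 17^{21} ≡ 19 mod 23. Verify: 17 × 19 = 323 ≡ 1 mod 23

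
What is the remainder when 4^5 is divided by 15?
By repeated squaring mod 15: 4^{1}≡4, 4^{2}≡1, 4^{4}≡1. Then 4^{5} = 4^{4+1} ≡ 1 × 4 ≡ 4 mod 15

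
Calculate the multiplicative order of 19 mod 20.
Powers of 19 mod 20: 19^1≡19, 19^2≡1. So the order of 19 is 2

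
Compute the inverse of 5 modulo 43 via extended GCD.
Extended GCD: 5(-17) + 43(2) = 1. So 5^(-1) ≡ -17 ≡ 26 mod 43. Verify: 5 × 26 = 130 ≡ 1 mod 43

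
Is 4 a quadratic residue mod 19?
By Euler's criterion: 4^{9} ≡ 1 (mod 19). Since this equals 1, 4 is a QR.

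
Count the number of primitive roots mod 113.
Number of primitive roots mod 113 = φ(p-1) = φ(112) = 48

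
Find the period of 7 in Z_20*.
Powers of 7 mod 20: 7^1≡7, 7^2≡9, 7^3≡3, 7^4≡1. Order = 4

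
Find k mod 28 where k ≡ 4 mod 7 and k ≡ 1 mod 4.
M = 7 × 4 = 28. M₁ = 4, y₁ ≡ 2 mod 7. M₂ = 7, y₂ ≡ 3 mod 4. k = 4×4×2 + 1×7×3 ≡ 25 mod 28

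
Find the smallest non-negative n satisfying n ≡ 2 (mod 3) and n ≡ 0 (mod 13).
M = 3 × 13 = 39. M₁ = 13, y₁ ≡ 1 (mod 3). M₂ = 3, y₂ ≡ 9 (mod 13). n = 2×13×1 + 0×3×9 ≡ 26 (mod 39)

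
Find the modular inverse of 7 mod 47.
Since 47 is prime, by Fermat 7^(-1) ≡ 7^{45} ≡ 27 (mod 47). Verify: 7 × 27 = 189 ≡ 1 (mod 47)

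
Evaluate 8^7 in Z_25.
By repeated squaring mod 25: 8^{1}≡8, 8^{2}≡14, 8^{4}≡21. Then 8^{7} = 8^{4+2+1} ≡ 21 × 14 × 8 ≡ 2 mod 25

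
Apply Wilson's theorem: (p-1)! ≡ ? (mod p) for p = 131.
By Wilson's theorem, (130)! ≡ -1 ≡ 130 mod 131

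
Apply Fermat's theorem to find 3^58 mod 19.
By Fermat: 3^{18} ≡ 1 mod 19. 58 = 3×18 + 4. So 3^{58} ≡ 3^{4} ≡ 5 mod 19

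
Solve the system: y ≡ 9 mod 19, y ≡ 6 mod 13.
M = 19 × 13 = 247. M₁ = 13, y₁ ≡ 3 mod 19. M₂ = 19, y₂ ≡ 11 mod 13. y = 9×13×3 + 6×19×11 ≡ 123 mod 247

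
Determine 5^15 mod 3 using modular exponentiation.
Using Fermat: 5^{2} ≡ 1 mod 3. 15 ≡ 1 mod 2. So 5^{15} ≡ 5^{1} ≡ 2 mod 3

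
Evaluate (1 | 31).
(1/31) = 1^{15} mod 31 = 1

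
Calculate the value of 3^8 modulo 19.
By repeated squaring mod 19: 3^{1}≡3, 3^{2}≡9, 3^{4}≡5, 3^{8}≡6. So 3^{8} ≡ 6 mod 19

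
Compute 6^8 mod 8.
By repeated squaring (mod 8): 6^{1}≡6, 6^{2}≡4, 6^{4}≡0, 6^{8}≡0. So 6^{8} ≡ 0 (mod 8)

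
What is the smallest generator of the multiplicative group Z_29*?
g = 2. Powers: [2, 4, 8, 16, 3, 6, 12, 24, ...] generates all 28 non-zero residues.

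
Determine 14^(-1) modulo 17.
Since 17 is prime, by Fermat 14^(-1) ≡ 14^{15} ≡ 11 (mod 17). Verify: 14 × 11 = 154 ≡ 1 (mod 17)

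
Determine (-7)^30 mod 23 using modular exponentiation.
Using Fermat: (-7)^{22} ≡ 1 mod 23. 30 ≡ 8 mod 22. So (-7)^{30} ≡ (-7)^{8} ≡ 12 mod 23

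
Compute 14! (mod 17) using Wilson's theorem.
(16)! = (14)! × (15) × (16) ≡ -1 (mod 17). So (14)! ≡ -1 × [(16)(15)]^(-1) ≡ 8 (mod 17)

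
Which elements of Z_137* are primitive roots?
There are φ(136) = 64 primitive roots mod 137: {3, 5, 6, 12, 13, 20, 21, 23, 24, 26, 27, 29, 31, 33, 35, 40, 42, 43, 45, 46, 47, 48, 51, 52, 53, 54, 55, 57, 58, 62, 66, 67, 70, 71, 75, 79, 80, 82, 83, 84, 85, 86, 89, 90, 91, 92, 94, 95, 97, 102, 104, 106, 108, 110, 111, 113, 114, 116, 117, 124, 125, 131, 132, 134}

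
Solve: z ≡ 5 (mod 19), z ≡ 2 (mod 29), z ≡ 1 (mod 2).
M = 19 × 29 × 2 = 1102. M₁ = 58, y₁ ≡ 1 (mod 19). M₂ = 38, y₂ ≡ 13 (mod 29). M₃ = 551, y₃ ≡ 1 (mod 2). z = 5×58×1 + 2×38×13 + 1×551×1 ≡ 727 (mod 1102)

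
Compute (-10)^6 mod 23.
By repeated squaring mod 23: (-10)^{1}≡13, (-10)^{2}≡8, (-10)^{4}≡18. Then (-10)^{6} = (-10)^{4+2} ≡ 18 × 8 ≡ 6 mod 23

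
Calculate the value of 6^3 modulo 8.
6^{3} = 216 ≡ 0 (mod 8)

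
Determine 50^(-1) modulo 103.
Since 103 is prime, by Fermat 50^(-1) ≡ 50^{101} ≡ 68 mod 103. Verify: 50 × 68 = 3400 ≡ 1 mod 103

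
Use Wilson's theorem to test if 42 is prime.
(41)! mod 42 = 0. Since 0 ≢ -1 mod 42, 42 is not prime.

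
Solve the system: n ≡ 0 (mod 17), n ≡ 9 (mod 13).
M = 17 × 13 = 221. M₁ = 13, y₁ ≡ 4 (mod 17). M₂ = 17, y₂ ≡ 10 (mod 13). n = 0×13×4 + 9×17×10 ≡ 204 (mod 221)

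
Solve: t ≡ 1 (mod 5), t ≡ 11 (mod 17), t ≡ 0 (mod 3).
M = 5 × 17 × 3 = 255. M₁ = 51, y₁ ≡ 1 (mod 5). M₂ = 15, y₂ ≡ 8 (mod 17). M₃ = 85, y₃ ≡ 1 (mod 3). t = 1×51×1 + 11×15×8 + 0×85×1 ≡ 96 (mod 255)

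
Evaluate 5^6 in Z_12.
By repeated squaring (mod 12): 5^{1}≡5, 5^{2}≡1, 5^{4}≡1. Then 5^{6} = 5^{4+2} ≡ 1 × 1 ≡ 1 (mod 12)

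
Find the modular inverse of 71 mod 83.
Since 83 is prime, by Fermat 71^(-1) ≡ 71^{81} ≡ 76 mod 83. Verify: 71 × 76 = 5396 ≡ 1 mod 83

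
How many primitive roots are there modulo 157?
A prime p has φ(p-1) primitive roots; here φ(156) = 48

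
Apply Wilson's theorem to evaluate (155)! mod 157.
(156)! = (155)! × (156) ≡ -1 (mod 157). So (155)! ≡ -1 × (156)^(-1) ≡ (-1)×(-1) = 1 (mod 157)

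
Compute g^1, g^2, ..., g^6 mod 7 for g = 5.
5^1, 5^2, ..., 5^{6} mod 7: [5, 4, 6, 2, 3, 1]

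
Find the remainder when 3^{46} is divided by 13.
By Fermat: 3^{12} ≡ 1 mod 13. 46 = 3×12 + 10. So 3^{46} ≡ 3^{10} ≡ 3 mod 13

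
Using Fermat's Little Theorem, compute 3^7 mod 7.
By Fermat: 3^{6} ≡ 1 mod 7. So 3^{7} = 3^{6} · 3^{1} ≡ 3^{1} ≡ 3 mod 7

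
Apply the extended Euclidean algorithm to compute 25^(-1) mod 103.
Extended GCD: 25(33) + 103(-8) = 1. So 25^(-1) ≡ 33 mod 103. Verify: 25 × 33 = 825 ≡ 1 mod 103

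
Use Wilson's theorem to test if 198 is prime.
(197)! mod 198 = 0. Since 0 ≢ -1 mod 198, 198 is not prime.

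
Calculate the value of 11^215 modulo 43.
Using Fermat: 11^{42} ≡ 1 (mod 43). 215 ≡ 5 (mod 42). So 11^{215} ≡ 11^{5} ≡ 16 (mod 43)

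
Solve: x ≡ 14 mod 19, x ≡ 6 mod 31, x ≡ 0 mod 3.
M = 19 × 31 × 3 = 1767. M₁ = 93, y₁ ≡ 9 mod 19. M₂ = 57, y₂ ≡ 6 mod 31. M₃ = 589, y₃ ≡ 1 mod 3. x = 14×93×9 + 6×57×6 + 0×589×1 ≡ 1401 mod 1767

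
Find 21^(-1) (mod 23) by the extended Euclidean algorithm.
Extended GCD: 21(11) + 23(-10) = 1. So 21^(-1) ≡ 11 (mod 23). Verify: 21 × 11 = 231 ≡ 1 (mod 23)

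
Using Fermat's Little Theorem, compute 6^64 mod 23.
By Fermat: 6^{22} ≡ 1 mod 23. 64 = 2×22 + 20. So 6^{64} ≡ 6^{20} ≡ 16 mod 23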